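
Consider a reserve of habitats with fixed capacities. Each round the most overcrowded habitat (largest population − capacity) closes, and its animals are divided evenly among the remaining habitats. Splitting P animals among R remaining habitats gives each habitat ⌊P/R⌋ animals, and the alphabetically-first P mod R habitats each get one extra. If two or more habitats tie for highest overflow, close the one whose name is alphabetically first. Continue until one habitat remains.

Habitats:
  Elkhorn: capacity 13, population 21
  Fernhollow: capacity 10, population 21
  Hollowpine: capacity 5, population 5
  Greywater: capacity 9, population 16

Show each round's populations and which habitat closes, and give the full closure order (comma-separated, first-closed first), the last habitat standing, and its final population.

Round 1: Elkhorn=21 Fernhollow=21 Greywater=16 Hollowpine=5 → close Fernhollow (overflow 11)
  21÷3 = 7 each, +1 to first 0
Round 2: Elkhorn=28 Greywater=23 Hollowpine=12 → close Elkhorn (overflow 15)
  28÷2 = 14 each, +1 to first 0
Round 3: Greywater=37 Hollowpine=26 → close Greywater (overflow 28)
  37÷1 = 37 each, +1 to first 0

Closure order: Fernhollow, Elkhorn, Greywater
Last habitat: Hollowpine with 63 animals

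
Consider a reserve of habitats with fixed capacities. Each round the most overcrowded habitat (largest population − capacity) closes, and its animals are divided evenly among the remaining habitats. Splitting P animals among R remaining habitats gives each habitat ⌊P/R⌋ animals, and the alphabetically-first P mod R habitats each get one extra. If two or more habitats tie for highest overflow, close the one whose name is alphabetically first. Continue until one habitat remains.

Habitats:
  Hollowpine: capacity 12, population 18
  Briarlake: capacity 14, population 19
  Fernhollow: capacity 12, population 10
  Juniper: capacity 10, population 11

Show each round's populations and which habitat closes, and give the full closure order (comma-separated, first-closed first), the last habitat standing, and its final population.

Round 1: Briarlake=19 Fernhollow=10 Hollowpine=18 Juniper=11 → close Hollowpine (overflow 6)
  18÷3 = 6 each, +1 to first 0
Round 2: Briarlake=25 Fernhollow=16 Juniper=17 → close Briarlake (overflow 11)
  25÷2 = 12 each, +1 to first 1
Round 3: Fernhollow=29 Juniper=29 → close Juniper (overflow 19)
  29÷1 = 29 each, +1 to first 0

Closure order: Hollowpine, Briarlake, Juniper
Last habitat: Fernhollow with 58 animals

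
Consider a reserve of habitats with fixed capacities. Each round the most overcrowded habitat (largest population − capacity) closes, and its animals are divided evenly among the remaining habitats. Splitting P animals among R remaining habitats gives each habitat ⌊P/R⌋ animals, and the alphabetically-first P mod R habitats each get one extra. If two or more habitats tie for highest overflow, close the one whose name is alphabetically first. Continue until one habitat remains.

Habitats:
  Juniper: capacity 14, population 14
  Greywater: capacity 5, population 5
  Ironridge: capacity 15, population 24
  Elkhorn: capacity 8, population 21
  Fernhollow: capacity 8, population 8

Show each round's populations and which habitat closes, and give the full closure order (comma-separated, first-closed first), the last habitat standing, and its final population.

Closure order: Elkhorn, Ironridge, Fernhollow, Greywater
Last habitat: Juniper with 72 animals

Round 1: Elkhorn=21 Fernhollow=8 Greywater=5 Ironridge=24 Juniper=14 → close Elkhorn (overflow 13)
  21÷4 = 5 each, +1 to first 1
Round 2: Fernhollow=14 Greywater=10 Ironridge=29 Juniper=19 → close Ironridge (overflow 14)
  29÷3 = 9 each, +1 to first 2
Round 3: Fernhollow=24 Greywater=20 Juniper=28 → close Fernhollow (overflow 16)
  24÷2 = 12 each, +1 to first 0
Round 4: Greywater=32 Juniper=40 → close Greywater (overflow 27)
  32÷1 = 32 each, +1 to first 0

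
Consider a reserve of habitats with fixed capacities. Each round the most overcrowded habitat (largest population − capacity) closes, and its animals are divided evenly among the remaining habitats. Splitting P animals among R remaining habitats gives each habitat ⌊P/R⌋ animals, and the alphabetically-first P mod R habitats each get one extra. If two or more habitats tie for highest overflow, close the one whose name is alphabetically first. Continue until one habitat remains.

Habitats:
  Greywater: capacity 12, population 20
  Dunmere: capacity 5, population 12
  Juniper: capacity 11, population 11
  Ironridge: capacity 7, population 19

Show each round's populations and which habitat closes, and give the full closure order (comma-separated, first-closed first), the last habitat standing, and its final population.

Round 1: Dunmere=12 Greywater=20 Ironridge=19 Juniper=11 → close Ironridge (overflow 12)
  19÷3 = 6 each, +1 to first 1
Round 2: Dunmere=19 Greywater=26 Juniper=17 → close Dunmere (overflow 14)
  19÷2 = 9 each, +1 to first 1
Round 3: Greywater=36 Juniper=26 → close Greywater (overflow 24)
  36÷1 = 36 each, +1 to first 0

Closure order: Ironridge, Dunmere, Greywater
Last habitat: Juniper with 62 animals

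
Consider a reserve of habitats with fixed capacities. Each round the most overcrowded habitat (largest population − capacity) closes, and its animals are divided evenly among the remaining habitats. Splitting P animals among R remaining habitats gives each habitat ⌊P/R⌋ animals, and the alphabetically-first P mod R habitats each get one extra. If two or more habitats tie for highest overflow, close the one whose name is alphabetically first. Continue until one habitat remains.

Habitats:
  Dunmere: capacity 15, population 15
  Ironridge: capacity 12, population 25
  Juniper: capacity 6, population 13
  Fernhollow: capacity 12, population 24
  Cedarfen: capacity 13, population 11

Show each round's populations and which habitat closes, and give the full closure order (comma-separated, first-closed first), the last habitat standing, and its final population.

Round 1: Cedarfen=11 Dunmere=15 Fernhollow=24 Ironridge=25 Juniper=13 → close Ironridge (overflow 13)
  25÷4 = 6 each, +1 to first 1
Round 2: Cedarfen=18 Dunmere=21 Fernhollow=30 Juniper=19 → close Fernhollow (overflow 18)
  30÷3 = 10 each, +1 to first 0
Round 3: Cedarfen=28 Dunmere=31 Juniper=29 → close Juniper (overflow 23)
  29÷2 = 14 each, +1 to first 1
Round 4: Cedarfen=43 Dunmere=45 → close Cedarfen (overflow 30)
  43÷1 = 43 each, +1 to first 0

Closure order: Ironridge, Fernhollow, Juniper, Cedarfen
Last habitat: Dunmere with 88 animals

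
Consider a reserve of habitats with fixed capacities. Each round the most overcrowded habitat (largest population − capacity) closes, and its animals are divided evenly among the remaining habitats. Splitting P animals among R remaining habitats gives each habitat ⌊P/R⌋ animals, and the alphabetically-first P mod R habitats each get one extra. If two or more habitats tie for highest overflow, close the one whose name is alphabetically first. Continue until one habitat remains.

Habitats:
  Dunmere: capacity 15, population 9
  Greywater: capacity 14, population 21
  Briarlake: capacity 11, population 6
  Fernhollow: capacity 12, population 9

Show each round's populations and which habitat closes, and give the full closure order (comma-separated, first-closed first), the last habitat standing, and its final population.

Round 1: Briarlake=6 Dunmere=9 Fernhollow=9 Greywater=21 → close Greywater (overflow 7)
  21÷3 = 7 each, +1 to first 0
Round 2: Briarlake=13 Dunmere=16 Fernhollow=16 → close Fernhollow (overflow 4)
  16÷2 = 8 each, +1 to first 0
Round 3: Briarlake=21 Dunmere=24 → close Briarlake (overflow 10)
  21÷1 = 21 each, +1 to first 0

Closure order: Greywater, Fernhollow, Briarlake
Last habitat: Dunmere with 45 animals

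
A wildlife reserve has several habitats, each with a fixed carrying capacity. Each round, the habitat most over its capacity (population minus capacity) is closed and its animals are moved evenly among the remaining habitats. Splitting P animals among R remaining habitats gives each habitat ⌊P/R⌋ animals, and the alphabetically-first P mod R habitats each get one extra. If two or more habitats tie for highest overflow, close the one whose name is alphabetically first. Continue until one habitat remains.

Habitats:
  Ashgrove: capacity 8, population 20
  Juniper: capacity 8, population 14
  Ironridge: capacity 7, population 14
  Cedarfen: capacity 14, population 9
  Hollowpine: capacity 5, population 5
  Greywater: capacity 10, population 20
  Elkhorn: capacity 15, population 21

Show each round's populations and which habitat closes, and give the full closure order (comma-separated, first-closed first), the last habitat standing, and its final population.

Round 1: Ashgrove=20 Cedarfen=9 Elkhorn=21 Greywater=20 Hollowpine=5 Ironridge=14 Juniper=14 → close Ashgrove (overflow 12)
  20÷6 = 3 each, +1 to first 2
Round 2: Cedarfen=13 Elkhorn=25 Greywater=23 Hollowpine=8 Ironridge=17 Juniper=17 → close Greywater (overflow 13)
  23÷5 = 4 each, +1 to first 3
Round 3: Cedarfen=18 Elkhorn=30 Hollowpine=13 Ironridge=21 Juniper=21 → close Elkhorn (overflow 15)
  30÷4 = 7 each, +1 to first 2
Round 4: Cedarfen=26 Hollowpine=21 Ironridge=28 Juniper=28 → close Ironridge (overflow 21)
  28÷3 = 9 each, +1 to first 1
Round 5: Cedarfen=36 Hollowpine=30 Juniper=37 → close Juniper (overflow 29)
  37÷2 = 18 each, +1 to first 1
Round 6: Cedarfen=55 Hollowpine=48 → close Hollowpine (overflow 43)
  48÷1 = 48 each, +1 to first 0

Closure order: Ashgrove, Greywater, Elkhorn, Ironridge, Juniper, Hollowpine
Last habitat: Cedarfen with 103 animals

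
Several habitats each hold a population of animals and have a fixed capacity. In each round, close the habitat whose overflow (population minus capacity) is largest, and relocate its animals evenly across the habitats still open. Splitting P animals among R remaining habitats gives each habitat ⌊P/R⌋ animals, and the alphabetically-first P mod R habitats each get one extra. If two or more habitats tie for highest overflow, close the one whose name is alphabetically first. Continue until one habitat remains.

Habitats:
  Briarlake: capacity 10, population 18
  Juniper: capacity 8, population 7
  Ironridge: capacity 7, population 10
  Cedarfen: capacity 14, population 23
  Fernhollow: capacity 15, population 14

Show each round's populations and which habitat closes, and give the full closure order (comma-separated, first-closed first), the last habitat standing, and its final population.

Round 1: Briarlake=18 Cedarfen=23 Fernhollow=14 Ironridge=10 Juniper=7 → close Cedarfen (overflow 9)
  23÷4 = 5 each, +1 to first 3
Round 2: Briarlake=24 Fernhollow=20 Ironridge=16 Juniper=12 → close Briarlake (overflow 14)
  24÷3 = 8 each, +1 to first 0
Round 3: Fernhollow=28 Ironridge=24 Juniper=20 → close Ironridge (overflow 17)
  24÷2 = 12 each, +1 to first 0
Round 4: Fernhollow=40 Juniper=32 → close Fernhollow (overflow 25)
  40÷1 = 40 each, +1 to first 0

Closure order: Cedarfen, Briarlake, Ironridge, Fernhollow
Last habitat: Juniper with 72 animals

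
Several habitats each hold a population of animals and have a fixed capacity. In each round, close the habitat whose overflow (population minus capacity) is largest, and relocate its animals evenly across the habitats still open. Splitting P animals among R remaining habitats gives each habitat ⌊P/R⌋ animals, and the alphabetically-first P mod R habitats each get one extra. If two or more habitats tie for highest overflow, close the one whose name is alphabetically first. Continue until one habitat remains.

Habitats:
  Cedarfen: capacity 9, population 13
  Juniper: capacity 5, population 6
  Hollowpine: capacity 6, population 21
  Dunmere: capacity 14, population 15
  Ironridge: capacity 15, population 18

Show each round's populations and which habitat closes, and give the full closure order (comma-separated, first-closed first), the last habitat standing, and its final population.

Closure order: Hollowpine, Cedarfen, Ironridge, Dunmere
Last habitat: Juniper with 73 animals

Round 1: Cedarfen=13 Dunmere=15 Hollowpine=21 Ironridge=18 Juniper=6 → close Hollowpine (overflow 15)
  21÷4 = 5 each, +1 to first 1
Round 2: Cedarfen=19 Dunmere=20 Ironridge=23 Juniper=11 → close Cedarfen (overflow 10)
  19÷3 = 6 each, +1 to first 1
Round 3: Dunmere=27 Ironridge=29 Juniper=17 → close Ironridge (overflow 14)
  29÷2 = 14 each, +1 to first 1
Round 4: Dunmere=42 Juniper=31 → close Dunmere (overflow 28)
  42÷1 = 42 each, +1 to first 0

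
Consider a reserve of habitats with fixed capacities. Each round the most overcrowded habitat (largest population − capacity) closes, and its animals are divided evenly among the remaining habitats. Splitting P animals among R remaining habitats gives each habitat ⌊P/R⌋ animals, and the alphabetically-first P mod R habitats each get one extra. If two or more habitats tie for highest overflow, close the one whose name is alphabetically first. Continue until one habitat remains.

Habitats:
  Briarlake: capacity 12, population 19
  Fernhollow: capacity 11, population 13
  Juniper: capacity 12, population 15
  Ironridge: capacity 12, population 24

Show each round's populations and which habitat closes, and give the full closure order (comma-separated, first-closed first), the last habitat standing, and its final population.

Round 1: Briarlake=19 Fernhollow=13 Ironridge=24 Juniper=15 → close Ironridge (overflow 12)
  24÷3 = 8 each, +1 to first 0
Round 2: Briarlake=27 Fernhollow=21 Juniper=23 → close Briarlake (overflow 15)
  27÷2 = 13 each, +1 to first 1
Round 3: Fernhollow=35 Juniper=36 → close Fernhollow (overflow 24)
  35÷1 = 35 each, +1 to first 0

Closure order: Ironridge, Briarlake, Fernhollow
Last habitat: Juniper with 71 animals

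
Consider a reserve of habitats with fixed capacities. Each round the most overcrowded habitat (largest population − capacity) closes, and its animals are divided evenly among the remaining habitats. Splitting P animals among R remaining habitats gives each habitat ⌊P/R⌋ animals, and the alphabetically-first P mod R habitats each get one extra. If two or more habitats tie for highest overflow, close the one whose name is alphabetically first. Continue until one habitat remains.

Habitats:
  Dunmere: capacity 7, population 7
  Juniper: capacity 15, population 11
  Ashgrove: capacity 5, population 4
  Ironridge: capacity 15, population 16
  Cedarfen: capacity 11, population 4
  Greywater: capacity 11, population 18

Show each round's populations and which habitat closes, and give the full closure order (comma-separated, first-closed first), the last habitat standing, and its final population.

Round 1: Ashgrove=4 Cedarfen=4 Dunmere=7 Greywater=18 Ironridge=16 Juniper=11 → close Greywater (overflow 7)
  18÷5 = 3 each, +1 to first 3
Round 2: Ashgrove=8 Cedarfen=8 Dunmere=11 Ironridge=19 Juniper=14 → close Dunmere (overflow 4)
  11÷4 = 2 each, +1 to first 3
Round 3: Ashgrove=11 Cedarfen=11 Ironridge=22 Juniper=16 → close Ironridge (overflow 7)
  22÷3 = 7 each, +1 to first 1
Round 4: Ashgrove=19 Cedarfen=18 Juniper=23 → close Ashgrove (overflow 14)
  19÷2 = 9 each, +1 to first 1
Round 5: Cedarfen=28 Juniper=32 → close Cedarfen (overflow 17)
  28÷1 = 28 each, +1 to first 0

Closure order: Greywater, Dunmere, Ironridge, Ashgrove, Cedarfen
Last habitat: Juniper with 60 animals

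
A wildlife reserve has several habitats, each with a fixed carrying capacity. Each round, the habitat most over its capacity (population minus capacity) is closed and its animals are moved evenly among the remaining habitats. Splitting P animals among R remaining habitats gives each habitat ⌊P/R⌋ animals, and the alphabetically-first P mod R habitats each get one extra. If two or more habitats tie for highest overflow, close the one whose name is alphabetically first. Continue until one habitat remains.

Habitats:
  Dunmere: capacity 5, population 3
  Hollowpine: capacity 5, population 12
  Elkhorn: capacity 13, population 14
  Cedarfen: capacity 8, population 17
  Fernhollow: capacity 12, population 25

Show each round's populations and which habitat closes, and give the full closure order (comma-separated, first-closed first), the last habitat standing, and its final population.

Closure order: Fernhollow, Cedarfen, Hollowpine, Elkhorn
Last habitat: Dunmere with 71 animals

Round 1: Cedarfen=17 Dunmere=3 Elkhorn=14 Fernhollow=25 Hollowpine=12 → close Fernhollow (overflow 13)
  25÷4 = 6 each, +1 to first 1
Round 2: Cedarfen=24 Dunmere=9 Elkhorn=20 Hollowpine=18 → close Cedarfen (overflow 16)
  24÷3 = 8 each, +1 to first 0
Round 3: Dunmere=17 Elkhorn=28 Hollowpine=26 → close Hollowpine (overflow 21)
  26÷2 = 13 each, +1 to first 0
Round 4: Dunmere=30 Elkhorn=41 → close Elkhorn (overflow 28)
  41÷1 = 41 each, +1 to first 0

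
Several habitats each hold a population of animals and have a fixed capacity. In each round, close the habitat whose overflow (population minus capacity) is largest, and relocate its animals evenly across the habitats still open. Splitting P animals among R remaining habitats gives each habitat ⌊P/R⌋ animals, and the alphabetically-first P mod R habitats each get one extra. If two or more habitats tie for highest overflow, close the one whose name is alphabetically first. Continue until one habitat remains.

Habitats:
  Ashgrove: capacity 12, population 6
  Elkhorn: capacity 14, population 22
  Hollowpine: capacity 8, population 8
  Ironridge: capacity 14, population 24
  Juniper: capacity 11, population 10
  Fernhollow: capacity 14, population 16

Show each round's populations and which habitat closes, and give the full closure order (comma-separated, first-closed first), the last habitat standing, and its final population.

Closure order: Ironridge, Elkhorn, Fernhollow, Hollowpine, Juniper
Last habitat: Ashgrove with 86 animals

Round 1: Ashgrove=6 Elkhorn=22 Fernhollow=16 Hollowpine=8 Ironridge=24 Juniper=10 → close Ironridge (overflow 10)
  24÷5 = 4 each, +1 to first 4
Round 2: Ashgrove=11 Elkhorn=27 Fernhollow=21 Hollowpine=13 Juniper=14 → close Elkhorn (overflow 13)
  27÷4 = 6 each, +1 to first 3
Round 3: Ashgrove=18 Fernhollow=28 Hollowpine=20 Juniper=20 → close Fernhollow (overflow 14)
  28÷3 = 9 each, +1 to first 1
Round 4: Ashgrove=28 Hollowpine=29 Juniper=29 → close Hollowpine (overflow 21)
  29÷2 = 14 each, +1 to first 1
Round 5: Ashgrove=43 Juniper=43 → close Juniper (overflow 32)
  43÷1 = 43 each, +1 to first 0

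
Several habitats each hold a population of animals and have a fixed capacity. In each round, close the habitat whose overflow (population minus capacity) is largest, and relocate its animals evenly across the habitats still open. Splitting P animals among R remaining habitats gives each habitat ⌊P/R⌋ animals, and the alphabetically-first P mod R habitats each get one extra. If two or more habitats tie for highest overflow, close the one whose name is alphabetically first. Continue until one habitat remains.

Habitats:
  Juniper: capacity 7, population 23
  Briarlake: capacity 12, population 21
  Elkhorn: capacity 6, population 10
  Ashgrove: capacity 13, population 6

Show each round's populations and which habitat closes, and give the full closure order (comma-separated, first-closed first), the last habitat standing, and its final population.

Closure order: Juniper, Briarlake, Elkhorn
Last habitat: Ashgrove with 60 animals

Round 1: Ashgrove=6 Briarlake=21 Elkhorn=10 Juniper=23 → close Juniper (overflow 16)
  23÷3 = 7 each, +1 to first 2
Round 2: Ashgrove=14 Briarlake=29 Elkhorn=17 → close Briarlake (overflow 17)
  29÷2 = 14 each, +1 to first 1
Round 3: Ashgrove=29 Elkhorn=31 → close Elkhorn (overflow 25)
  31÷1 = 31 each, +1 to first 0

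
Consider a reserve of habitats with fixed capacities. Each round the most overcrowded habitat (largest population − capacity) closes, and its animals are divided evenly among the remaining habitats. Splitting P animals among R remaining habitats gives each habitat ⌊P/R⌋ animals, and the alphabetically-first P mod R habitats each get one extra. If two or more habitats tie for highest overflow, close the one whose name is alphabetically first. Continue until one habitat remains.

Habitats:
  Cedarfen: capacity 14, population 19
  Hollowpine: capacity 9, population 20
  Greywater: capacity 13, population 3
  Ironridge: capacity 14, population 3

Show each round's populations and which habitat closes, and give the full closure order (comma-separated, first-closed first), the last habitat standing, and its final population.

Round 1: Cedarfen=19 Greywater=3 Hollowpine=20 Ironridge=3 → close Hollowpine (overflow 11)
  20÷3 = 6 each, +1 to first 2
Round 2: Cedarfen=26 Greywater=10 Ironridge=9 → close Cedarfen (overflow 12)
  26÷2 = 13 each, +1 to first 0
Round 3: Greywater=23 Ironridge=22 → close Greywater (overflow 10)
  23÷1 = 23 each, +1 to first 0

Closure order: Hollowpine, Cedarfen, Greywater
Last habitat: Ironridge with 45 animals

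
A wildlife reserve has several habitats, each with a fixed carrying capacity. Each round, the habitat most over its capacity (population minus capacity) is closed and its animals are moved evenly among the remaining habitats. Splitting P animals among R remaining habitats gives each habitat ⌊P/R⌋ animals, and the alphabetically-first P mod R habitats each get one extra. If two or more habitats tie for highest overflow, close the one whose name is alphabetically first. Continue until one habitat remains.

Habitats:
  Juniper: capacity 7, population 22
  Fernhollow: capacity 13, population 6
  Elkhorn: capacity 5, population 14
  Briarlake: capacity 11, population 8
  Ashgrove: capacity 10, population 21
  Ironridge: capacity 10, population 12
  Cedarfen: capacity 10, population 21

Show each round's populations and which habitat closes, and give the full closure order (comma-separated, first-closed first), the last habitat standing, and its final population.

Closure order: Juniper, Ashgrove, Cedarfen, Elkhorn, Ironridge, Briarlake
Last habitat: Fernhollow with 104 animals

Round 1: Ashgrove=21 Briarlake=8 Cedarfen=21 Elkhorn=14 Fernhollow=6 Ironridge=12 Juniper=22 → close Juniper (overflow 15)
  22÷6 = 3 each, +1 to first 4
Round 2: Ashgrove=25 Briarlake=12 Cedarfen=25 Elkhorn=18 Fernhollow=9 Ironridge=15 → close Ashgrove (overflow 15)
  25÷5 = 5 each, +1 to first 0
Round 3: Briarlake=17 Cedarfen=30 Elkhorn=23 Fernhollow=14 Ironridge=20 → close Cedarfen (overflow 20)
  30÷4 = 7 each, +1 to first 2
Round 4: Briarlake=25 Elkhorn=31 Fernhollow=21 Ironridge=27 → close Elkhorn (overflow 26)
  31÷3 = 10 each, +1 to first 1
Round 5: Briarlake=36 Fernhollow=31 Ironridge=37 → close Ironridge (overflow 27)
  37÷2 = 18 each, +1 to first 1
Round 6: Briarlake=55 Fernhollow=49 → close Briarlake (overflow 44)
  55÷1 = 55 each, +1 to first 0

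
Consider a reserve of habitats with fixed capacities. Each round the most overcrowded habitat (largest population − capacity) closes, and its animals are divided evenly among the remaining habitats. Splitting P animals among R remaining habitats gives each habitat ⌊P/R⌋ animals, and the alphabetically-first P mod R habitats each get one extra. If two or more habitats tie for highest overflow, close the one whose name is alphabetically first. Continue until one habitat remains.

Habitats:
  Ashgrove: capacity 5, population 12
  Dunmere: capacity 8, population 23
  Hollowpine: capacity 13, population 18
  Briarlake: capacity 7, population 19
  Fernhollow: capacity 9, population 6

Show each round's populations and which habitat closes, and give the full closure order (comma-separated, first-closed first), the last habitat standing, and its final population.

Round 1: Ashgrove=12 Briarlake=19 Dunmere=23 Fernhollow=6 Hollowpine=18 → close Dunmere (overflow 15)
  23÷4 = 5 each, +1 to first 3
Round 2: Ashgrove=18 Briarlake=25 Fernhollow=12 Hollowpine=23 → close Briarlake (overflow 18)
  25÷3 = 8 each, +1 to first 1
Round 3: Ashgrove=27 Fernhollow=20 Hollowpine=31 → close Ashgrove (overflow 22)
  27÷2 = 13 each, +1 to first 1
Round 4: Fernhollow=34 Hollowpine=44 → close Hollowpine (overflow 31)
  44÷1 = 44 each, +1 to first 0

Closure order: Dunmere, Briarlake, Ashgrove, Hollowpine
Last habitat: Fernhollow with 78 animals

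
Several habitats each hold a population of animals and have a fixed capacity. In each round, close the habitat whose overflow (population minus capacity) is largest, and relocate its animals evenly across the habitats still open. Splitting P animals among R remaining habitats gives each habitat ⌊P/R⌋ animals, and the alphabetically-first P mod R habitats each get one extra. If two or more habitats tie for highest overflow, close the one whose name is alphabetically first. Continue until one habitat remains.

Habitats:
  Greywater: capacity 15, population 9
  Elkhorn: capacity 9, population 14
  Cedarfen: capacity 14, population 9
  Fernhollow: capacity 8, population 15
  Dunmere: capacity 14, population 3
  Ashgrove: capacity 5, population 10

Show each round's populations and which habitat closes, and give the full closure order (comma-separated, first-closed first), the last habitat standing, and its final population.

Round 1: Ashgrove=10 Cedarfen=9 Dunmere=3 Elkhorn=14 Fernhollow=15 Greywater=9 → close Fernhollow (overflow 7)
  15÷5 = 3 each, +1 to first 0
Round 2: Ashgrove=13 Cedarfen=12 Dunmere=6 Elkhorn=17 Greywater=12 → close Ashgrove (overflow 8)
  13÷4 = 3 each, +1 to first 1
Round 3: Cedarfen=16 Dunmere=9 Elkhorn=20 Greywater=15 → close Elkhorn (overflow 11)
  20÷3 = 6 each, +1 to first 2
Round 4: Cedarfen=23 Dunmere=16 Greywater=21 → close Cedarfen (overflow 9)
  23÷2 = 11 each, +1 to first 1
Round 5: Dunmere=28 Greywater=32 → close Greywater (overflow 17)
  32÷1 = 32 each, +1 to first 0

Closure order: Fernhollow, Ashgrove, Elkhorn, Cedarfen, Greywater
Last habitat: Dunmere with 60 animals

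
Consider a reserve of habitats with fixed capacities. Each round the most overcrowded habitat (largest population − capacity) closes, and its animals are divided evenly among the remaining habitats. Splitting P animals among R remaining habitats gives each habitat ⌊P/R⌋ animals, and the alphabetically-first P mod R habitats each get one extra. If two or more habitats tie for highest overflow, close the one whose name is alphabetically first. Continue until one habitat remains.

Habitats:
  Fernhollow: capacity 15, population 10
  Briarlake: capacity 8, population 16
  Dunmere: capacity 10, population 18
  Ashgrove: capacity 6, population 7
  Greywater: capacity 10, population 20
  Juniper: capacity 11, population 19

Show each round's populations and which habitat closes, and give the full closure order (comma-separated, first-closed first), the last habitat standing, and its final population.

Closure order: Greywater, Briarlake, Dunmere, Juniper, Ashgrove
Last habitat: Fernhollow with 90 animals

Round 1: Ashgrove=7 Briarlake=16 Dunmere=18 Fernhollow=10 Greywater=20 Juniper=19 → close Greywater (overflow 10)
  20÷5 = 4 each, +1 to first 0
Round 2: Ashgrove=11 Briarlake=20 Dunmere=22 Fernhollow=14 Juniper=23 → close Briarlake (overflow 12)
  20÷4 = 5 each, +1 to first 0
Round 3: Ashgrove=16 Dunmere=27 Fernhollow=19 Juniper=28 → close Dunmere (overflow 17)
  27÷3 = 9 each, +1 to first 0
Round 4: Ashgrove=25 Fernhollow=28 Juniper=37 → close Juniper (overflow 26)
  37÷2 = 18 each, +1 to first 1
Round 5: Ashgrove=44 Fernhollow=46 → close Ashgrove (overflow 38)
  44÷1 = 44 each, +1 to first 0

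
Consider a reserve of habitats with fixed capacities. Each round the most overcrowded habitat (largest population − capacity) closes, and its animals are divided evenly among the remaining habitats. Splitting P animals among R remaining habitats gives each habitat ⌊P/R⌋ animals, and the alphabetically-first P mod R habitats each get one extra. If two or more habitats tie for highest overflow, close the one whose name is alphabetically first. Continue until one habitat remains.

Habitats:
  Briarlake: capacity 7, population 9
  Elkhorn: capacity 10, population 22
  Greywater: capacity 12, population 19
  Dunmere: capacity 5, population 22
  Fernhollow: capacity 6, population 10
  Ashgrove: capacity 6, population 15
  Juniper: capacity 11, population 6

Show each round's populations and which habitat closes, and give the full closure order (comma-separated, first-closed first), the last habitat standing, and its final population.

Closure order: Dunmere, Elkhorn, Ashgrove, Greywater, Fernhollow, Briarlake
Last habitat: Juniper with 103 animals

Round 1: Ashgrove=15 Briarlake=9 Dunmere=22 Elkhorn=22 Fernhollow=10 Greywater=19 Juniper=6 → close Dunmere (overflow 17)
  22÷6 = 3 each, +1 to first 4
Round 2: Ashgrove=19 Briarlake=13 Elkhorn=26 Fernhollow=14 Greywater=22 Juniper=9 → close Elkhorn (overflow 16)
  26÷5 = 5 each, +1 to first 1
Round 3: Ashgrove=25 Briarlake=18 Fernhollow=19 Greywater=27 Juniper=14 → close Ashgrove (overflow 19)
  25÷4 = 6 each, +1 to first 1
Round 4: Briarlake=25 Fernhollow=25 Greywater=33 Juniper=20 → close Greywater (overflow 21)
  33÷3 = 11 each, +1 to first 0
Round 5: Briarlake=36 Fernhollow=36 Juniper=31 → close Fernhollow (overflow 30)
  36÷2 = 18 each, +1 to first 0
Round 6: Briarlake=54 Juniper=49 → close Briarlake (overflow 47)
  54÷1 = 54 each, +1 to first 0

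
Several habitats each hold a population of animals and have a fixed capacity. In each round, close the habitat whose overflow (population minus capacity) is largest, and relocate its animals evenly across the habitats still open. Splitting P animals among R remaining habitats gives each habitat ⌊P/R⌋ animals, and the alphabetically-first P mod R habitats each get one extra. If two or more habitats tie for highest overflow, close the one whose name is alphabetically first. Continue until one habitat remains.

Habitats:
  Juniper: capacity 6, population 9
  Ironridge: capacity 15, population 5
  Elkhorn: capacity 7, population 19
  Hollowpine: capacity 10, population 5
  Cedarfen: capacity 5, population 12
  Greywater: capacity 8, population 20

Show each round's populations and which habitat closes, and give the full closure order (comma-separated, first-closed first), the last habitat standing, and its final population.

Round 1: Cedarfen=12 Elkhorn=19 Greywater=20 Hollowpine=5 Ironridge=5 Juniper=9 → close Elkhorn (overflow 12)
  19÷5 = 3 each, +1 to first 4
Round 2: Cedarfen=16 Greywater=24 Hollowpine=9 Ironridge=9 Juniper=12 → close Greywater (overflow 16)
  24÷4 = 6 each, +1 to first 0
Round 3: Cedarfen=22 Hollowpine=15 Ironridge=15 Juniper=18 → close Cedarfen (overflow 17)
  22÷3 = 7 each, +1 to first 1
Round 4: Hollowpine=23 Ironridge=22 Juniper=25 → close Juniper (overflow 19)
  25÷2 = 12 each, +1 to first 1
Round 5: Hollowpine=36 Ironridge=34 → close Hollowpine (overflow 26)
  36÷1 = 36 each, +1 to first 0

Closure order: Elkhorn, Greywater, Cedarfen, Juniper, Hollowpine
Last habitat: Ironridge with 70 animals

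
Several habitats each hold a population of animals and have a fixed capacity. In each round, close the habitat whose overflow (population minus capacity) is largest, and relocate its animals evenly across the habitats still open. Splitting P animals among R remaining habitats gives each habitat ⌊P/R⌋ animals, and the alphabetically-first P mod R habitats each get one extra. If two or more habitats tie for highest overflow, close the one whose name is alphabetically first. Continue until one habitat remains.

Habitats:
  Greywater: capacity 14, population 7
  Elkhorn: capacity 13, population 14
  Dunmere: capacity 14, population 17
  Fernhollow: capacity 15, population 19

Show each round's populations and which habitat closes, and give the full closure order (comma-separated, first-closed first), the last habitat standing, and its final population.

Closure order: Fernhollow, Dunmere, Elkhorn
Last habitat: Greywater with 57 animals

Round 1: Dunmere=17 Elkhorn=14 Fernhollow=19 Greywater=7 → close Fernhollow (overflow 4)
  19÷3 = 6 each, +1 to first 1
Round 2: Dunmere=24 Elkhorn=20 Greywater=13 → close Dunmere (overflow 10)
  24÷2 = 12 each, +1 to first 0
Round 3: Elkhorn=32 Greywater=25 → close Elkhorn (overflow 19)
  32÷1 = 32 each, +1 to first 0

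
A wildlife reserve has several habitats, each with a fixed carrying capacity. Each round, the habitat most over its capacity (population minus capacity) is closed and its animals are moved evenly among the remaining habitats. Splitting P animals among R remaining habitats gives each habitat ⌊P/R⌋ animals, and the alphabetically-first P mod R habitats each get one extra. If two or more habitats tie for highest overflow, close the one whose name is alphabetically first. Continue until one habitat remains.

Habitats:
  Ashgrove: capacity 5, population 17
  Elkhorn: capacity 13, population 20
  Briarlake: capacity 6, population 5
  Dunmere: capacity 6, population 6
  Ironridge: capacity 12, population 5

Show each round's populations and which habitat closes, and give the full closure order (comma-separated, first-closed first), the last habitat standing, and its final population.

Round 1: Ashgrove=17 Briarlake=5 Dunmere=6 Elkhorn=20 Ironridge=5 → close Ashgrove (overflow 12)
  17÷4 = 4 each, +1 to first 1
Round 2: Briarlake=10 Dunmere=10 Elkhorn=24 Ironridge=9 → close Elkhorn (overflow 11)
  24÷3 = 8 each, +1 to first 0
Round 3: Briarlake=18 Dunmere=18 Ironridge=17 → close Briarlake (overflow 12)
  18÷2 = 9 each, +1 to first 0
Round 4: Dunmere=27 Ironridge=26 → close Dunmere (overflow 21)
  27÷1 = 27 each, +1 to first 0

Closure order: Ashgrove, Elkhorn, Briarlake, Dunmere
Last habitat: Ironridge with 53 animals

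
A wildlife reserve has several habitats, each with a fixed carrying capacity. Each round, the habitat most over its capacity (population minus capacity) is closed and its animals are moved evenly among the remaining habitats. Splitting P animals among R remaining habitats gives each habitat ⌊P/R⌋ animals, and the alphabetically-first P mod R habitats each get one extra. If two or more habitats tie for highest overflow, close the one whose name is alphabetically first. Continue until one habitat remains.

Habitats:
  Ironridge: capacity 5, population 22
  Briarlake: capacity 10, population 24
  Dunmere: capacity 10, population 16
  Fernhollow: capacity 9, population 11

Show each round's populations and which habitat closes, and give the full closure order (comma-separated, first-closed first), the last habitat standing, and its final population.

Closure order: Ironridge, Briarlake, Dunmere
Last habitat: Fernhollow with 73 animals

Round 1: Briarlake=24 Dunmere=16 Fernhollow=11 Ironridge=22 → close Ironridge (overflow 17)
  22÷3 = 7 each, +1 to first 1
Round 2: Briarlake=32 Dunmere=23 Fernhollow=18 → close Briarlake (overflow 22)
  32÷2 = 16 each, +1 to first 0
Round 3: Dunmere=39 Fernhollow=34 → close Dunmere (overflow 29)
  39÷1 = 39 each, +1 to first 0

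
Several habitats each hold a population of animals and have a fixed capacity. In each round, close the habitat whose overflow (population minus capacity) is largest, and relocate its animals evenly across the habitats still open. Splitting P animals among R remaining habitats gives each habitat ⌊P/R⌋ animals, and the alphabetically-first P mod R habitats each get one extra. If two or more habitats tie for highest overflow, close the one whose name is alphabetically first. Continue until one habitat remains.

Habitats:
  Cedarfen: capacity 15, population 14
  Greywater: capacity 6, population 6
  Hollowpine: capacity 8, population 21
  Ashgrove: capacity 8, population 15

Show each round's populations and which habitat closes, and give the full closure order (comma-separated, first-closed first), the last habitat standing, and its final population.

Closure order: Hollowpine, Ashgrove, Greywater
Last habitat: Cedarfen with 56 animals

Round 1: Ashgrove=15 Cedarfen=14 Greywater=6 Hollowpine=21 → close Hollowpine (overflow 13)
  21÷3 = 7 each, +1 to first 0
Round 2: Ashgrove=22 Cedarfen=21 Greywater=13 → close Ashgrove (overflow 14)
  22÷2 = 11 each, +1 to first 0
Round 3: Cedarfen=32 Greywater=24 → close Greywater (overflow 18)
  24÷1 = 24 each, +1 to first 0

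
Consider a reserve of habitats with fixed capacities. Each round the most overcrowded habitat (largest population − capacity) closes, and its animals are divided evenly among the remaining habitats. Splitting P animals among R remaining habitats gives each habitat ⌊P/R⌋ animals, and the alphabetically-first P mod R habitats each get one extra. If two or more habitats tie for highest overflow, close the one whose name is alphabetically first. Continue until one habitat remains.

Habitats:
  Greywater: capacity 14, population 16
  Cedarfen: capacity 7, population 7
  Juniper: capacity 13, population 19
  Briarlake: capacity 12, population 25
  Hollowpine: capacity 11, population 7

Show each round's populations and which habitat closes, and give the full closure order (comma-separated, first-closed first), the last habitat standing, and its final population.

Closure order: Briarlake, Juniper, Cedarfen, Greywater
Last habitat: Hollowpine with 74 animals

Round 1: Briarlake=25 Cedarfen=7 Greywater=16 Hollowpine=7 Juniper=19 → close Briarlake (overflow 13)
  25÷4 = 6 each, +1 to first 1
Round 2: Cedarfen=14 Greywater=22 Hollowpine=13 Juniper=25 → close Juniper (overflow 12)
  25÷3 = 8 each, +1 to first 1
Round 3: Cedarfen=23 Greywater=30 Hollowpine=21 → close Cedarfen (overflow 16)
  23÷2 = 11 each, +1 to first 1
Round 4: Greywater=42 Hollowpine=32 → close Greywater (overflow 28)
  42÷1 = 42 each, +1 to first 0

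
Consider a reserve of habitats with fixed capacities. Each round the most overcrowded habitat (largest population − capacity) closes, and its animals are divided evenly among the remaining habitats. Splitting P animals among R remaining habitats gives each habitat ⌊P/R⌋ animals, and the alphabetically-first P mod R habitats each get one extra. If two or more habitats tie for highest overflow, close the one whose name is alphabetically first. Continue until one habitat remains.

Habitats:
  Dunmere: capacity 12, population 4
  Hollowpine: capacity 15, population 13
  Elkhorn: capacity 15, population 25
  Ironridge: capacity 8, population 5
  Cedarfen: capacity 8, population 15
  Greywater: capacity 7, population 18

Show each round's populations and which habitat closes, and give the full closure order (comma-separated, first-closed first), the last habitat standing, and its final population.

Round 1: Cedarfen=15 Dunmere=4 Elkhorn=25 Greywater=18 Hollowpine=13 Ironridge=5 → close Greywater (overflow 11)
  18÷5 = 3 each, +1 to first 3
Round 2: Cedarfen=19 Dunmere=8 Elkhorn=29 Hollowpine=16 Ironridge=8 → close Elkhorn (overflow 14)
  29÷4 = 7 each, +1 to first 1
Round 3: Cedarfen=27 Dunmere=15 Hollowpine=23 Ironridge=15 → close Cedarfen (overflow 19)
  27÷3 = 9 each, +1 to first 0
Round 4: Dunmere=24 Hollowpine=32 Ironridge=24 → close Hollowpine (overflow 17)
  32÷2 = 16 each, +1 to first 0
Round 5: Dunmere=40 Ironridge=40 → close Ironridge (overflow 32)
  40÷1 = 40 each, +1 to first 0

Closure order: Greywater, Elkhorn, Cedarfen, Hollowpine, Ironridge
Last habitat: Dunmere with 80 animals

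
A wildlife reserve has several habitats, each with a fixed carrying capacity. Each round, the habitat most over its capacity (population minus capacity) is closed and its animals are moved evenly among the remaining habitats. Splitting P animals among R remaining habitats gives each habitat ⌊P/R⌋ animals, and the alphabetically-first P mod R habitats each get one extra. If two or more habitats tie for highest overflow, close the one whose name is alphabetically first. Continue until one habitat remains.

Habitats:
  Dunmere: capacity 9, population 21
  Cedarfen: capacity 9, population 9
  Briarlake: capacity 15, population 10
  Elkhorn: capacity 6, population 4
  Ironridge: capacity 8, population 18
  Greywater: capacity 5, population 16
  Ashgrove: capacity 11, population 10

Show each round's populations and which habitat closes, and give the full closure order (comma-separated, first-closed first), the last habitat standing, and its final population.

Round 1: Ashgrove=10 Briarlake=10 Cedarfen=9 Dunmere=21 Elkhorn=4 Greywater=16 Ironridge=18 → close Dunmere (overflow 12)
  21÷6 = 3 each, +1 to first 3
Round 2: Ashgrove=14 Briarlake=14 Cedarfen=13 Elkhorn=7 Greywater=19 Ironridge=21 → close Greywater (overflow 14)
  19÷5 = 3 each, +1 to first 4
Round 3: Ashgrove=18 Briarlake=18 Cedarfen=17 Elkhorn=11 Ironridge=24 → close Ironridge (overflow 16)
  24÷4 = 6 each, +1 to first 0
Round 4: Ashgrove=24 Briarlake=24 Cedarfen=23 Elkhorn=17 → close Cedarfen (overflow 14)
  23÷3 = 7 each, +1 to first 2
Round 5: Ashgrove=32 Briarlake=32 Elkhorn=24 → close Ashgrove (overflow 21)
  32÷2 = 16 each, +1 to first 0
Round 6: Briarlake=48 Elkhorn=40 → close Elkhorn (overflow 34)
  40÷1 = 40 each, +1 to first 0

Closure order: Dunmere, Greywater, Ironridge, Cedarfen, Ashgrove, Elkhorn
Last habitat: Briarlake with 88 animals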